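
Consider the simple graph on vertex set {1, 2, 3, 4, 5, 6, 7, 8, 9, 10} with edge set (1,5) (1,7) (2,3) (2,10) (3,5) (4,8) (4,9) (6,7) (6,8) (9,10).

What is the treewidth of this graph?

A width-2 tree decomposition is:
Bags: B1 = {2, 9, 10}  B2 = {2, 4, 9}  B3 = {2, 4, 8}  B4 = {2, 6, 8}  B5 = {2, 6, 7}  B6 = {1, 2, 7}  B7 = {1, 2, 5}  B8 = {2, 3, 5}
Tree: B1–B2, B2–B3, B3–B4, B4–B5, B5–B6, B6–B7, B7–B8
Each bag holds 3 vertices, so the decomposition has width 2, which upper-bounds the treewidth. For the lower bound, G contains the cycle 2–10–9–4–8–6–7–1–5–3–2, so G is not a forest; only forests have treewidth ≤ 1, hence tw(G) ≥ 2. Therefore the treewidth is 2.

2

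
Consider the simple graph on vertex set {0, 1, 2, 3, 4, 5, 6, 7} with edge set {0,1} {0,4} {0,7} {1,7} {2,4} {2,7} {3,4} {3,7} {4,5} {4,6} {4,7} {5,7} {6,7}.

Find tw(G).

2

A width-2 tree decomposition is:
Bags: B1 = {0, 4, 7}  B2 = {2, 4, 7}  B3 = {3, 4, 7}  B4 = {4, 5, 7}  B5 = {0, 1, 7}  B6 = {4, 6, 7}
Tree: B1–B2, B1–B3, B1–B4, B1–B5, B4–B6
Each bag holds 3 vertices, so the decomposition has width 2, which upper-bounds the treewidth. For the lower bound, the 3 vertices {0, 1, 7} are pairwise adjacent, and any tree decomposition puts a clique entirely inside one bag — forcing width ≥ 2. The upper and lower bounds meet at 2, so that is the treewidth.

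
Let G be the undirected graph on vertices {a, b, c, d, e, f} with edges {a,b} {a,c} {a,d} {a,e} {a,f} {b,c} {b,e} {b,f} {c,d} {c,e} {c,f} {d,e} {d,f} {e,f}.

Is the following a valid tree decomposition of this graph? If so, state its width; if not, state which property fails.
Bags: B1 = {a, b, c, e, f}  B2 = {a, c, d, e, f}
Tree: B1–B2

Yes; width 4.

Vertex coverage: the bags together contain {a, b, c, d, e, f}, the full vertex set. Edge coverage: each edge of G has both endpoints in at least one bag. Running intersection: for every vertex, the bags containing it form a connected subtree. All three properties hold, so this is a valid tree decomposition of width max|bag| − 1 = 4, and hence tw(G) ≤ 4.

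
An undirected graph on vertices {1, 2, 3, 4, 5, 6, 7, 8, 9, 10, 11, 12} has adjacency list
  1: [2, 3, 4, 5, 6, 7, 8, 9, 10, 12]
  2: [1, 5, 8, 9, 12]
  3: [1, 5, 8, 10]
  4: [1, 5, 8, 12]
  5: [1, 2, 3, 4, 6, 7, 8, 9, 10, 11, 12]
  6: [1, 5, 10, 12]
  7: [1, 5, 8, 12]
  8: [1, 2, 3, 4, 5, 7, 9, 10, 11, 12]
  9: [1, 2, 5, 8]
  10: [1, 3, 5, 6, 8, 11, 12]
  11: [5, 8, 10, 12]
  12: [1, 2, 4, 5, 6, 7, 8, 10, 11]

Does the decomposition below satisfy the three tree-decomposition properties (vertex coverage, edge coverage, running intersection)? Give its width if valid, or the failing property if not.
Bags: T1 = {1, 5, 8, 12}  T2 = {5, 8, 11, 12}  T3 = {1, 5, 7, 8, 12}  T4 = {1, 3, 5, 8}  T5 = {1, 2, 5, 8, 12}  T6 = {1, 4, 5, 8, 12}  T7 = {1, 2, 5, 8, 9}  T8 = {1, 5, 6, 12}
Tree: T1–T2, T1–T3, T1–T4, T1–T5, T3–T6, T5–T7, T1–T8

A tree decomposition must satisfy three properties: every vertex lies in some bag; for every edge, both endpoints lie together in some bag; and for every vertex, the bags containing it form a connected subtree. Here vertex 10 appears in no bag, so the decomposition is invalid.

No — vertex 10 appears in no bag.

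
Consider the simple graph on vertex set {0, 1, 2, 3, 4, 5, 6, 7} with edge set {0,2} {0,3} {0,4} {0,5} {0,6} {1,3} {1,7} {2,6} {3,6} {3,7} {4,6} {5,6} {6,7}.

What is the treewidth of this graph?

A width-2 tree decomposition is:
Bags: B1 = {3, 6, 7}  B2 = {0, 3, 6}  B3 = {0, 2, 6}  B4 = {0, 4, 6}  B5 = {0, 5, 6}  B6 = {1, 3, 7}
Tree: B1–B2, B2–B3, B2–B4, B2–B5, B1–B6
Each bag holds 3 vertices, so the decomposition has width 2, which upper-bounds the treewidth. Conversely, {1, 3, 7} is a clique of size 3, and the vertices of any clique must share a bag in every tree decomposition; so some bag has ≥ 3 vertices and tw(G) ≥ 2. The upper and lower bounds meet at 2, so that is the treewidth.

2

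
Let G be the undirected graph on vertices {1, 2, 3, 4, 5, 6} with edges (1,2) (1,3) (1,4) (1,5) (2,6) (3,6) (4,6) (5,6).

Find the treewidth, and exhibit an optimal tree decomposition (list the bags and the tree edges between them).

Each bag holds 3 vertices, so the decomposition has width 2, which upper-bounds the treewidth. Since 5–6–3–1–5 is a cycle in G, G is not acyclic. Forests are exactly the graphs of treewidth ≤ 1, so tw(G) ≥ 2. Hence tw(G) = 2 exactly.

Treewidth 2.
Bags: B1 = {1, 5, 6}  B2 = {1, 3, 6}  B3 = {1, 2, 6}  B4 = {1, 4, 6}
Tree: B1–B2, B2–B3, B3–B4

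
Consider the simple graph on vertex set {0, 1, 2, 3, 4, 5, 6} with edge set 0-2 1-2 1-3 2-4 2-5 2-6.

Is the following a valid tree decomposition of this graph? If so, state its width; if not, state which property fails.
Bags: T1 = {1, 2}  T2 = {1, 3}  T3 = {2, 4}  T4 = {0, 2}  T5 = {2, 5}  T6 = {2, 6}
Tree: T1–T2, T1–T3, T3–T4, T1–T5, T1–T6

Vertex coverage: the bags together contain {0, 1, 2, 3, 4, 5, 6}, the full vertex set. Edge coverage: each edge of G has both endpoints in at least one bag. Running intersection: for every vertex, the bags containing it form a connected subtree. All three properties hold, so this is a valid tree decomposition of width max|bag| − 1 = 1, and hence tw(G) ≤ 1.

Yes; width 1.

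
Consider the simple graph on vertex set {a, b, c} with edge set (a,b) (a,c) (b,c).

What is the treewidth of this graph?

2

A width-2 tree decomposition is:
Bags: B1 = {a, b, c}
Tree: (single bag)
A single bag containing all 3 vertices is trivially a valid decomposition of width 2. On the other hand G contains the 3-clique {a, b, c}. A clique must lie in a single bag of any decomposition, so no decomposition can have width below 2. Therefore the treewidth is 2.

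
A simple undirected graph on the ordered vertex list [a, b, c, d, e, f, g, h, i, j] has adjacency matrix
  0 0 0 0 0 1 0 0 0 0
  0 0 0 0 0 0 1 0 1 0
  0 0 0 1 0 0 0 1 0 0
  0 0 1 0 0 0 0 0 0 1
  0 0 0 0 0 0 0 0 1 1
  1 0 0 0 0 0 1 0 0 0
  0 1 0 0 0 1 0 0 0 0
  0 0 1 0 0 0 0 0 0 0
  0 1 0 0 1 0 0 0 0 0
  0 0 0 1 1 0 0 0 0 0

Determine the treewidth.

1

A width-1 tree decomposition is:
Bags: B1 = {c, h}  B2 = {c, d}  B3 = {d, j}  B4 = {e, j}  B5 = {e, i}  B6 = {b, i}  B7 = {b, g}  B8 = {f, g}  B9 = {a, f}
Tree: B1–B2, B2–B3, B3–B4, B4–B5, B5–B6, B6–B7, B7–B8, B8–B9
Each bag holds 2 vertices, so the decomposition has width 1, which upper-bounds the treewidth. Any graph with an edge has treewidth ≥ 1, and G has the edge h–c. Hence tw(G) = 1 exactly.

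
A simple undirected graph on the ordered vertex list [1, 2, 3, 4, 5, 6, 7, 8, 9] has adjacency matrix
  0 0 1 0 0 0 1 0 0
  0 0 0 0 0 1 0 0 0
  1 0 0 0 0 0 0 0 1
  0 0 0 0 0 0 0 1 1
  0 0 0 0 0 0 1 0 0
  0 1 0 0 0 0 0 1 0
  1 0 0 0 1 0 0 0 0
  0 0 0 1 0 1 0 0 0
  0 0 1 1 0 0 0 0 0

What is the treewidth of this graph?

1

A width-1 tree decomposition is:
Bags: B1 = {2, 6}  B2 = {6, 8}  B3 = {4, 8}  B4 = {4, 9}  B5 = {3, 9}  B6 = {1, 3}  B7 = {1, 7}  B8 = {5, 7}
Tree: B1–B2, B2–B3, B3–B4, B4–B5, B5–B6, B6–B7, B7–B8
Each bag holds 2 vertices, so the decomposition has width 1, which upper-bounds the treewidth. Since G has at least one edge (e.g. 2–6), it is not an edgeless graph, so tw(G) ≥ 1. Combining the bounds, tw(G) = 1.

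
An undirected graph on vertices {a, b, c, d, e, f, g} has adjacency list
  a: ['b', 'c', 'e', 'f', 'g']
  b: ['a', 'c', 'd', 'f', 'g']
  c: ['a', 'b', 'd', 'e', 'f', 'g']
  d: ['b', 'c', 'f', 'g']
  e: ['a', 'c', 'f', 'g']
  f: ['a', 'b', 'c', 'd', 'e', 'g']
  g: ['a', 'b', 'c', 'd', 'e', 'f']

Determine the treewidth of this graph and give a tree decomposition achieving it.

Every bag has size at most 5, so the width is 5 − 1 = 4 and tw(G) ≤ 4. On the other hand G contains the 5-clique {b, c, d, f, g}. A clique must lie in a single bag of any decomposition, so no decomposition can have width below 4. The upper and lower bounds meet at 4, so that is the treewidth.

Treewidth 4.
Bags: B1 = {a, c, e, f, g}  B2 = {a, b, c, f, g}  B3 = {b, c, d, f, g}
Tree: B1–B2, B2–B3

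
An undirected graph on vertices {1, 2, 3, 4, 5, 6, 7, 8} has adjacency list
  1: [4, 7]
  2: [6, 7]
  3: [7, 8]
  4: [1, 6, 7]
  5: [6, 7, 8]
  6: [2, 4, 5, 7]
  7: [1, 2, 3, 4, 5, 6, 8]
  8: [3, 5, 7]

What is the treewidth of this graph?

2

A width-2 tree decomposition is:
Bags: B1 = {5, 6, 7}  B2 = {4, 6, 7}  B3 = {5, 7, 8}  B4 = {3, 7, 8}  B5 = {2, 6, 7}  B6 = {1, 4, 7}
Tree: B1–B2, B1–B3, B3–B4, B2–B5, B2–B6
Every bag has size at most 3, so the width is 3 − 1 = 2 and tw(G) ≤ 2. For the lower bound, the 3 vertices {3, 7, 8} are pairwise adjacent, and any tree decomposition puts a clique entirely inside one bag — forcing width ≥ 2. Combining the bounds, tw(G) = 2.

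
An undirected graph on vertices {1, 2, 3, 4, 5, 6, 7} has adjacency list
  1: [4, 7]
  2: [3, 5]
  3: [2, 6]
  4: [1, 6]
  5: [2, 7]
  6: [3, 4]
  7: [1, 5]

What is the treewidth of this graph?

A width-2 tree decomposition is:
Bags: B1 = {1, 4, 7}  B2 = {4, 5, 7}  B3 = {2, 4, 5}  B4 = {2, 3, 4}  B5 = {3, 4, 6}
Tree: B1–B2, B2–B3, B3–B4, B4–B5
Each bag holds 3 vertices, so the decomposition has width 2, which upper-bounds the treewidth. Since 4–1–7–5–2–3–6–4 is a cycle in G, G is not acyclic. Forests are exactly the graphs of treewidth ≤ 1, so tw(G) ≥ 2. Therefore the treewidth is 2.

2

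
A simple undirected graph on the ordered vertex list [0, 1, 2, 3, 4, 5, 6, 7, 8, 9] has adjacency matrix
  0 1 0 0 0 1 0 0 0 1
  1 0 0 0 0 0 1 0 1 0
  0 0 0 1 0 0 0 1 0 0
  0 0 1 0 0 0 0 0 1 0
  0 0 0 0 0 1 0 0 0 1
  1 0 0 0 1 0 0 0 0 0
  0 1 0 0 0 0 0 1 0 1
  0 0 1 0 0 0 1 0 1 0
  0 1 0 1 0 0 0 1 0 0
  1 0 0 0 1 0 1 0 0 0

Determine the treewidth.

A width-2 tree decomposition is:
Bags: B1 = {0, 4, 5}  B2 = {0, 4, 9}  B3 = {0, 1, 9}  B4 = {1, 6, 9}  B5 = {1, 6, 8}  B6 = {6, 7, 8}  B7 = {3, 7, 8}  B8 = {2, 3, 7}
Tree: B1–B2, B2–B3, B3–B4, B4–B5, B5–B6, B6–B7, B7–B8
Each bag holds 3 vertices, so the decomposition has width 2, which upper-bounds the treewidth. Since 5–4–9–0–5 is a cycle in G, G is not acyclic. Forests are exactly the graphs of treewidth ≤ 1, so tw(G) ≥ 2. Hence tw(G) = 2 exactly.

2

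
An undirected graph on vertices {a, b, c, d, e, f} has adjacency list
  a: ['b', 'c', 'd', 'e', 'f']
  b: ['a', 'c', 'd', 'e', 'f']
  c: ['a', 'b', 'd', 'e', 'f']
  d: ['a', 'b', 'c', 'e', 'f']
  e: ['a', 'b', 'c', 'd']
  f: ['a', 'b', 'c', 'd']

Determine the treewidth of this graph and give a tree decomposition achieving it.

Every bag has size at most 5, so the width is 5 − 1 = 4 and tw(G) ≤ 4. Conversely, {a, b, c, d, e} is a clique of size 5, and the vertices of any clique must share a bag in every tree decomposition; so some bag has ≥ 5 vertices and tw(G) ≥ 4. Hence tw(G) = 4 exactly.

Treewidth 4.
One such decomposition:
Bags: B1 = {a, b, c, d, e}  B2 = {a, b, c, d, f}
Tree: B1–B2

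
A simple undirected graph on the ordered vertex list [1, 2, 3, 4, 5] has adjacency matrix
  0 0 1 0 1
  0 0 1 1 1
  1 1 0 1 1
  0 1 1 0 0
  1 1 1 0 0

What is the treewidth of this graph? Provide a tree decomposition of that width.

Treewidth 2.
One such decomposition:
Bags: B1 = {1, 3, 5}  B2 = {2, 3, 5}  B3 = {2, 3, 4}
Tree: B1–B2, B2–B3

Each bag holds 3 vertices, so the decomposition has width 2, which upper-bounds the treewidth. Conversely, {1, 3, 5} is a clique of size 3, and the vertices of any clique must share a bag in every tree decomposition; so some bag has ≥ 3 vertices and tw(G) ≥ 2. The upper and lower bounds meet at 2, so that is the treewidth.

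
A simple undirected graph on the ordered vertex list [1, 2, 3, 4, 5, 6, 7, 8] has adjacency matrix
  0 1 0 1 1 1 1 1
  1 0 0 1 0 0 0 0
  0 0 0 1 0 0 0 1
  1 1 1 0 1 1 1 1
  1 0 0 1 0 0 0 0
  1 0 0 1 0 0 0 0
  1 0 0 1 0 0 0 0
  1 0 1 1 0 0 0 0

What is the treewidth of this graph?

A width-2 tree decomposition is:
Bags: B1 = {1, 4, 7}  B2 = {1, 2, 4}  B3 = {1, 4, 8}  B4 = {1, 4, 6}  B5 = {3, 4, 8}  B6 = {1, 4, 5}
Tree: B1–B2, B2–B3, B3–B4, B3–B5, B1–B6
Every bag has size at most 3, so the width is 3 − 1 = 2 and tw(G) ≤ 2. Conversely, {1, 2, 4} is a clique of size 3, and the vertices of any clique must share a bag in every tree decomposition; so some bag has ≥ 3 vertices and tw(G) ≥ 2. The upper and lower bounds meet at 2, so that is the treewidth.

2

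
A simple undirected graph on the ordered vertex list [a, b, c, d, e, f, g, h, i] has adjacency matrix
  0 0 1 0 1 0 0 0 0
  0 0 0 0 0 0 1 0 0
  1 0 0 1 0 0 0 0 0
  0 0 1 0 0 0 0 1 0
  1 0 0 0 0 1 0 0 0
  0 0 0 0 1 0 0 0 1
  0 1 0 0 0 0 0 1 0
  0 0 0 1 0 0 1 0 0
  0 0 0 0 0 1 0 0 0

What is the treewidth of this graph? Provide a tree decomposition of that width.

The largest bag has 2 vertices, giving width 1; this decomposition certifies tw(G) ≤ 1. Any graph with an edge has treewidth ≥ 1, and G has the edge b–g. Hence tw(G) = 1 exactly.

Treewidth 1.
Bags: B1 = {b, g}  B2 = {g, h}  B3 = {d, h}  B4 = {c, d}  B5 = {a, c}  B6 = {a, e}  B7 = {e, f}  B8 = {f, i}
Tree: B1–B2, B2–B3, B3–B4, B4–B5, B5–B6, B6–B7, B7–B8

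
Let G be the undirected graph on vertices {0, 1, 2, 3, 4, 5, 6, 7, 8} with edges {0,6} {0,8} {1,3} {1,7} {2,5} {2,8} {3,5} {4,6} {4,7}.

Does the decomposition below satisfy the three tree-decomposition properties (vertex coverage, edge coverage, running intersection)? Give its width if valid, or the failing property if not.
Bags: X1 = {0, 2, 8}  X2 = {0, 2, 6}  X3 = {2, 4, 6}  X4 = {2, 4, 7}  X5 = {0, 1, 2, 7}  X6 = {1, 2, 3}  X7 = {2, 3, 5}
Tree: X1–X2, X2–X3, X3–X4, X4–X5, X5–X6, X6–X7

No — bags containing vertex 0 are not connected in the tree.

A tree decomposition must satisfy three properties: every vertex lies in some bag; for every edge, both endpoints lie together in some bag; and for every vertex, the bags containing it form a connected subtree. Here bags containing vertex 0 are not connected in the tree, so the decomposition is invalid.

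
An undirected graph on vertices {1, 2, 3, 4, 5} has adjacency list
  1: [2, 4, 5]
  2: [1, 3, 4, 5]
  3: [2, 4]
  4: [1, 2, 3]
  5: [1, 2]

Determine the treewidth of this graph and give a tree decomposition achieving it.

Every bag has size at most 3, so the width is 3 − 1 = 2 and tw(G) ≤ 2. On the other hand G contains the 3-clique {1, 2, 4}. A clique must lie in a single bag of any decomposition, so no decomposition can have width below 2. Hence tw(G) = 2 exactly.

Treewidth 2.
One optimal decomposition is:
Bags: B1 = {2, 3, 4}  B2 = {1, 2, 4}  B3 = {1, 2, 5}
Tree: B1–B2, B2–B3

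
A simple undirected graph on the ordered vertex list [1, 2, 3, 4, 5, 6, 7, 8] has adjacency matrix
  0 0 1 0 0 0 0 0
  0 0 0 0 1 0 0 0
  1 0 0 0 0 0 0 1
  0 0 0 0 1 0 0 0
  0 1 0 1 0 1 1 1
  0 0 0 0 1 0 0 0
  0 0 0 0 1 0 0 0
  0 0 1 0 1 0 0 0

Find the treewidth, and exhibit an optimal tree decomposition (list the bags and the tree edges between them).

Each bag holds 2 vertices, so the decomposition has width 1, which upper-bounds the treewidth. G has an edge, so its treewidth is at least 1. Combining the bounds, tw(G) = 1.

Treewidth 1.
One optimal decomposition is:
Bags: B1 = {5, 7}  B2 = {5, 8}  B3 = {4, 5}  B4 = {3, 8}  B5 = {2, 5}  B6 = {5, 6}  B7 = {1, 3}
Tree: B1–B2, B2–B3, B2–B4, B3–B5, B3–B6, B4–B7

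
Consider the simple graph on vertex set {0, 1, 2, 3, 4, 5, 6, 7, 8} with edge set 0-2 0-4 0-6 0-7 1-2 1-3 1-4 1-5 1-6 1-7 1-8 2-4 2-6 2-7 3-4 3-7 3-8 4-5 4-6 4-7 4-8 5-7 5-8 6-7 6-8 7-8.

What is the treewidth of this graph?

4

A width-4 tree decomposition is:
Bags: B1 = {1, 4, 6, 7, 8}  B2 = {1, 2, 4, 6, 7}  B3 = {0, 2, 4, 6, 7}  B4 = {1, 3, 4, 7, 8}  B5 = {1, 4, 5, 7, 8}
Tree: B1–B2, B2–B3, B1–B4, B4–B5
Each bag holds 5 vertices, so the decomposition has width 4, which upper-bounds the treewidth. On the other hand G contains the 5-clique {0, 2, 4, 6, 7}. A clique must lie in a single bag of any decomposition, so no decomposition can have width below 4. Hence tw(G) = 4 exactly.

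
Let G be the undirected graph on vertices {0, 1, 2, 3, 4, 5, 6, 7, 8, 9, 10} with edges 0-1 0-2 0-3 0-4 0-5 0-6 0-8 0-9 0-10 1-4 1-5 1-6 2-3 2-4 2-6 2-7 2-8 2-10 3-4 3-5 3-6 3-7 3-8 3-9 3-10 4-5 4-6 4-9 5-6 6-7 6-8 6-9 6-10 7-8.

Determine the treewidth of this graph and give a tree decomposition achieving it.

Each bag holds 5 vertices, so the decomposition has width 4, which upper-bounds the treewidth. Conversely, {0, 1, 4, 5, 6} is a clique of size 5, and the vertices of any clique must share a bag in every tree decomposition; so some bag has ≥ 5 vertices and tw(G) ≥ 4. Combining the bounds, tw(G) = 4.

Treewidth 4.
One optimal decomposition is:
Bags: B1 = {0, 3, 4, 5, 6}  B2 = {0, 2, 3, 4, 6}  B3 = {0, 3, 4, 6, 9}  B4 = {0, 1, 4, 5, 6}  B5 = {0, 2, 3, 6, 8}  B6 = {0, 2, 3, 6, 10}  B7 = {2, 3, 6, 7, 8}
Tree: B1–B2, B2–B3, B1–B4, B2–B5, B5–B6, B5–B7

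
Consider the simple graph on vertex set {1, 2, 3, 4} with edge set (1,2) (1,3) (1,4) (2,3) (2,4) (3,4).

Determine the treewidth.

A width-3 tree decomposition is:
Bags: B1 = {1, 2, 3, 4}
Tree: (single bag)
A single bag containing all 4 vertices is trivially a valid decomposition of width 3. On the other hand G contains the 4-clique {1, 2, 3, 4}. A clique must lie in a single bag of any decomposition, so no decomposition can have width below 3. Combining the bounds, tw(G) = 3.

3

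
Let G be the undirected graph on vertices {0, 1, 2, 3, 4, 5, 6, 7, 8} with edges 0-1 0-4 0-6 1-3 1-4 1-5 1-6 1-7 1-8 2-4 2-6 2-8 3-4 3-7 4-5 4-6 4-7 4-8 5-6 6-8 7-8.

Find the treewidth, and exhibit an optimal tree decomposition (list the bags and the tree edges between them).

Treewidth 3.
Bags: B1 = {1, 4, 7, 8}  B2 = {1, 4, 6, 8}  B3 = {1, 3, 4, 7}  B4 = {1, 4, 5, 6}  B5 = {2, 4, 6, 8}  B6 = {0, 1, 4, 6}
Tree: B1–B2, B1–B3, B2–B4, B2–B5, B4–B6

The largest bag has 4 vertices, giving width 3; this decomposition certifies tw(G) ≤ 3. Conversely, {1, 3, 4, 7} is a clique of size 4, and the vertices of any clique must share a bag in every tree decomposition; so some bag has ≥ 4 vertices and tw(G) ≥ 3. Combining the bounds, tw(G) = 3.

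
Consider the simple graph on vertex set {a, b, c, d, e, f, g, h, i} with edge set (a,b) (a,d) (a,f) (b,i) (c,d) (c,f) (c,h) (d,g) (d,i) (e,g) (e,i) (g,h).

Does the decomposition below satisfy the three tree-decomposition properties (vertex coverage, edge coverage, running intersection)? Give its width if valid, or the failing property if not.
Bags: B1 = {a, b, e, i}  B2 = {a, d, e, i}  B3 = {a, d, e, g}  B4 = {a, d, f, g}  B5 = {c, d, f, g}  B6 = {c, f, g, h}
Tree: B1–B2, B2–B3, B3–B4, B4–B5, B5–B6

Yes; width 3.

Vertex coverage: the bags together contain {a, b, c, d, e, f, g, h, i}, the full vertex set. Edge coverage: each edge of G has both endpoints in at least one bag. Running intersection: for every vertex, the bags containing it form a connected subtree. All three properties hold, so this is a valid tree decomposition of width max|bag| − 1 = 3, and hence tw(G) ≤ 3.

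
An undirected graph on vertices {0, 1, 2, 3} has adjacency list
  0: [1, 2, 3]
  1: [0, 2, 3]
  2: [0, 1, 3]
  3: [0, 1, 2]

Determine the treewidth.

3

A width-3 tree decomposition is:
Bags: B1 = {0, 1, 2, 3}
Tree: (single bag)
A single bag containing all 4 vertices is trivially a valid decomposition of width 3. On the other hand G contains the 4-clique {0, 1, 2, 3}. A clique must lie in a single bag of any decomposition, so no decomposition can have width below 3. The upper and lower bounds meet at 3, so that is the treewidth.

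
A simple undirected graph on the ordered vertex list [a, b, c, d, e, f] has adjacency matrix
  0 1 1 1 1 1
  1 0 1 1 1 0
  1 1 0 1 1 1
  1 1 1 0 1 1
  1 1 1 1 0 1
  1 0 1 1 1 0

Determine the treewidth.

A width-4 tree decomposition is:
Bags: B1 = {a, b, c, d, e}  B2 = {a, c, d, e, f}
Tree: B1–B2
Each bag holds 5 vertices, so the decomposition has width 4, which upper-bounds the treewidth. For the lower bound, the 5 vertices {a, c, d, e, f} are pairwise adjacent, and any tree decomposition puts a clique entirely inside one bag — forcing width ≥ 4. Combining the bounds, tw(G) = 4.

4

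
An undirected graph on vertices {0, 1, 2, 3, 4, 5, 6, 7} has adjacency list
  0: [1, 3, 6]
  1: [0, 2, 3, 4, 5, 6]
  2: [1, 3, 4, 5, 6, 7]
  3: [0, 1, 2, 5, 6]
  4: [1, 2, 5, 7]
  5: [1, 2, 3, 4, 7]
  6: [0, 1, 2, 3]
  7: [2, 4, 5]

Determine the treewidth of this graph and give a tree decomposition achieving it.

Each bag holds 4 vertices, so the decomposition has width 3, which upper-bounds the treewidth. Conversely, {0, 1, 3, 6} is a clique of size 4, and the vertices of any clique must share a bag in every tree decomposition; so some bag has ≥ 4 vertices and tw(G) ≥ 3. Hence tw(G) = 3 exactly.

Treewidth 3.
Bags: B1 = {1, 2, 4, 5}  B2 = {1, 2, 3, 5}  B3 = {1, 2, 3, 6}  B4 = {2, 4, 5, 7}  B5 = {0, 1, 3, 6}
Tree: B1–B2, B2–B3, B1–B4, B3–B5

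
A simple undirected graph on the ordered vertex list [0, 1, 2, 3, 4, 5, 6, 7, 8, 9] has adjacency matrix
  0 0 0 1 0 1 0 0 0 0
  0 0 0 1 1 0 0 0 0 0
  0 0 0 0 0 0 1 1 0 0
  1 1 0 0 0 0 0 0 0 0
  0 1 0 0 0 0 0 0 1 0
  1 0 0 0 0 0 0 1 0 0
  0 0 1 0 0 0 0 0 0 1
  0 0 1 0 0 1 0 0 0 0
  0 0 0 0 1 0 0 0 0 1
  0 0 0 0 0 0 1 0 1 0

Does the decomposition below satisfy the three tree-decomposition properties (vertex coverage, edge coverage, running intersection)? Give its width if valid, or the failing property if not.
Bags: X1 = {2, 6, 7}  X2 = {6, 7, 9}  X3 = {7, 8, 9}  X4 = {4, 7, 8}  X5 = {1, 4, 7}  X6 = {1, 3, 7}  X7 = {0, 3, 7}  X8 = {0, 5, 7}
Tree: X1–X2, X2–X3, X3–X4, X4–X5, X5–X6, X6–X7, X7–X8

Vertex coverage: the bags together contain {0, 1, 2, 3, 4, 5, 6, 7, 8, 9}, the full vertex set. Edge coverage: each edge of G has both endpoints in at least one bag. Running intersection: for every vertex, the bags containing it form a connected subtree. All three properties hold, so this is a valid tree decomposition of width max|bag| − 1 = 2, and hence tw(G) ≤ 2.

Yes; width 2.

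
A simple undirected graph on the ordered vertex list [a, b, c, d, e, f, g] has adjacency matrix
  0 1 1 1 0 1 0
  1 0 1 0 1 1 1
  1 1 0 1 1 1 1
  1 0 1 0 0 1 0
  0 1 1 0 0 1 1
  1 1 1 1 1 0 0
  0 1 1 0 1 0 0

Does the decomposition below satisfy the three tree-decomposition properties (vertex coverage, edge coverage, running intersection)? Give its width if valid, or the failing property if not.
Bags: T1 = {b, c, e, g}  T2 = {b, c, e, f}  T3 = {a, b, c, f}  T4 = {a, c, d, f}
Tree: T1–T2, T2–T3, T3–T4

Checking the three conditions: (i) the bags cover all of {a, b, c, d, e, f, g}; (ii) for each edge, some bag contains both endpoints; (iii) the bags containing any fixed vertex form a subtree. All hold, so the decomposition is valid with width 4 − 1 = 3.

Yes; width 3.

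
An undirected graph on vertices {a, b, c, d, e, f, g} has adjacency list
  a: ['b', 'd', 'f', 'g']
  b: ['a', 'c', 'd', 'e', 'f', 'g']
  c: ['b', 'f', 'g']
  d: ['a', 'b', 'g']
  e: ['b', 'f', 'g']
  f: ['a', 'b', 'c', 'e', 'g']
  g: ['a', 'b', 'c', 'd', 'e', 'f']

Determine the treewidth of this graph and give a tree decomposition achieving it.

Each bag holds 4 vertices, so the decomposition has width 3, which upper-bounds the treewidth. Conversely, {a, b, d, g} is a clique of size 4, and the vertices of any clique must share a bag in every tree decomposition; so some bag has ≥ 4 vertices and tw(G) ≥ 3. Hence tw(G) = 3 exactly.

Treewidth 3.
One optimal decomposition is:
Bags: B1 = {b, e, f, g}  B2 = {a, b, f, g}  B3 = {b, c, f, g}  B4 = {a, b, d, g}
Tree: B1–B2, B1–B3, B2–B4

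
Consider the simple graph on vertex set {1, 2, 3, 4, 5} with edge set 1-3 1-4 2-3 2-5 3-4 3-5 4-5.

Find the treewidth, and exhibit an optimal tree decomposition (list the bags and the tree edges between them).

Each bag holds 3 vertices, so the decomposition has width 2, which upper-bounds the treewidth. For the lower bound, the 3 vertices {2, 3, 5} are pairwise adjacent, and any tree decomposition puts a clique entirely inside one bag — forcing width ≥ 2. Combining the bounds, tw(G) = 2.

Treewidth 2.
Bags: B1 = {1, 3, 4}  B2 = {3, 4, 5}  B3 = {2, 3, 5}
Tree: B1–B2, B2–B3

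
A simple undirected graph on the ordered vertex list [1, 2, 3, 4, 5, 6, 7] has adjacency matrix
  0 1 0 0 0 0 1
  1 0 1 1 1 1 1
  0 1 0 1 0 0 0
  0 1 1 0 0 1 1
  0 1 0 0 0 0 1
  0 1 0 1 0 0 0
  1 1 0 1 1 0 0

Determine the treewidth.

2

A width-2 tree decomposition is:
Bags: B1 = {2, 5, 7}  B2 = {1, 2, 7}  B3 = {2, 4, 7}  B4 = {2, 3, 4}  B5 = {2, 4, 6}
Tree: B1–B2, B2–B3, B3–B4, B3–B5
Each bag holds 3 vertices, so the decomposition has width 2, which upper-bounds the treewidth. Conversely, {1, 2, 7} is a clique of size 3, and the vertices of any clique must share a bag in every tree decomposition; so some bag has ≥ 3 vertices and tw(G) ≥ 2. Combining the bounds, tw(G) = 2.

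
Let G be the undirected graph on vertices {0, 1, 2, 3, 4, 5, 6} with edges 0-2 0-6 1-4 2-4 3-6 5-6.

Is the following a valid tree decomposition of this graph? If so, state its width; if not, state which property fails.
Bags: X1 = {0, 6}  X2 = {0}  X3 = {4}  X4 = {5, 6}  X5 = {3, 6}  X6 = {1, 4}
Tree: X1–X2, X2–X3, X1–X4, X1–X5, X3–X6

A tree decomposition must satisfy three properties: every vertex lies in some bag; for every edge, both endpoints lie together in some bag; and for every vertex, the bags containing it form a connected subtree. Here vertex 2 appears in no bag, so the decomposition is invalid.

No — vertex 2 appears in no bag.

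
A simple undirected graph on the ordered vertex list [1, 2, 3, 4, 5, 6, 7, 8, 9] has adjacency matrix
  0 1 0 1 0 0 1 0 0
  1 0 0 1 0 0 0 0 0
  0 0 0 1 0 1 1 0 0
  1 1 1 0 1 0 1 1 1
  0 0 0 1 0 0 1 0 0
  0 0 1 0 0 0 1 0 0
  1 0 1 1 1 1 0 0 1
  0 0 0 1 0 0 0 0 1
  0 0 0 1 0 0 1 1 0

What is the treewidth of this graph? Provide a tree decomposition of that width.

Every bag has size at most 3, so the width is 3 − 1 = 2 and tw(G) ≤ 2. Conversely, {4, 8, 9} is a clique of size 3, and the vertices of any clique must share a bag in every tree decomposition; so some bag has ≥ 3 vertices and tw(G) ≥ 2. Therefore the treewidth is 2.

Treewidth 2.
One optimal decomposition is:
Bags: B1 = {1, 2, 4}  B2 = {1, 4, 7}  B3 = {3, 4, 7}  B4 = {3, 6, 7}  B5 = {4, 5, 7}  B6 = {4, 7, 9}  B7 = {4, 8, 9}
Tree: B1–B2, B2–B3, B3–B4, B2–B5, B5–B6, B6–B7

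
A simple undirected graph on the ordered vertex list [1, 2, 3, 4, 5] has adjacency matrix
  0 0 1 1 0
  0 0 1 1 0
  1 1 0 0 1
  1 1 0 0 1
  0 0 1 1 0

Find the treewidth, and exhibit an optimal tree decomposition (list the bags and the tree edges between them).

Treewidth 2.
Bags: B1 = {2, 3, 4}  B2 = {1, 3, 4}  B3 = {3, 4, 5}
Tree: B1–B2, B2–B3

Every bag has size at most 3, so the width is 3 − 1 = 2 and tw(G) ≤ 2. For the lower bound, G contains the cycle 4–2–3–1–4, so G is not a forest; only forests have treewidth ≤ 1, hence tw(G) ≥ 2. The upper and lower bounds meet at 2, so that is the treewidth.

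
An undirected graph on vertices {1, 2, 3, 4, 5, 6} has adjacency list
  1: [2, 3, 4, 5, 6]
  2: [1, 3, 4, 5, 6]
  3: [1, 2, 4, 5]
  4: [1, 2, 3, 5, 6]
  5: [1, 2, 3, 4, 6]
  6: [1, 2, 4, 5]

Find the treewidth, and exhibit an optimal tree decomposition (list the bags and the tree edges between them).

Every bag has size at most 5, so the width is 5 − 1 = 4 and tw(G) ≤ 4. Conversely, {1, 2, 3, 4, 5} is a clique of size 5, and the vertices of any clique must share a bag in every tree decomposition; so some bag has ≥ 5 vertices and tw(G) ≥ 4. Hence tw(G) = 4 exactly.

Treewidth 4.
One optimal decomposition is:
Bags: B1 = {1, 2, 4, 5, 6}  B2 = {1, 2, 3, 4, 5}
Tree: B1–B2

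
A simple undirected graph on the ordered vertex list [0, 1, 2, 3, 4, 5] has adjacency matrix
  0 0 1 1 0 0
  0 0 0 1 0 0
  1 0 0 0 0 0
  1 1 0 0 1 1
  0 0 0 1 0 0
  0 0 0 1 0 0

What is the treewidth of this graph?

A width-1 tree decomposition is:
Bags: B1 = {1, 3}  B2 = {3, 5}  B3 = {3, 4}  B4 = {0, 3}  B5 = {0, 2}
Tree: B1–B2, B1–B3, B3–B4, B4–B5
Every bag has size at most 2, so the width is 2 − 1 = 1 and tw(G) ≤ 1. Since G has at least one edge (e.g. 3–1), it is not an edgeless graph, so tw(G) ≥ 1. Combining the bounds, tw(G) = 1.

1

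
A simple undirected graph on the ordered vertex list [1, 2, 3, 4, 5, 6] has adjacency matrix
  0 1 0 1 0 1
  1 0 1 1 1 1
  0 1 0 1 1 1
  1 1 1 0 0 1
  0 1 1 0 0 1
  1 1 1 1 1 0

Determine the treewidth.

3

A width-3 tree decomposition is:
Bags: B1 = {2, 3, 5, 6}  B2 = {2, 3, 4, 6}  B3 = {1, 2, 4, 6}
Tree: B1–B2, B2–B3
Every bag has size at most 4, so the width is 4 − 1 = 3 and tw(G) ≤ 3. For the lower bound, the 4 vertices {1, 2, 4, 6} are pairwise adjacent, and any tree decomposition puts a clique entirely inside one bag — forcing width ≥ 3. Hence tw(G) = 3 exactly.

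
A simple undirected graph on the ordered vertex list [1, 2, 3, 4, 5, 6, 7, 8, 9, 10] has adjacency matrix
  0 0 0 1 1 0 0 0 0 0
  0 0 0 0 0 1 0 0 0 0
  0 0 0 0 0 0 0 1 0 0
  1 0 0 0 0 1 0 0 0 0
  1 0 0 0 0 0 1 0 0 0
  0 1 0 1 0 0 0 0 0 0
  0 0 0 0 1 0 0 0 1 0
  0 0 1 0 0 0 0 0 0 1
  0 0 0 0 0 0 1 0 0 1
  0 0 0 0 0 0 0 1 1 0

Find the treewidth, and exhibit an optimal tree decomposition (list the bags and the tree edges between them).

The largest bag has 2 vertices, giving width 1; this decomposition certifies tw(G) ≤ 1. G has an edge, so its treewidth is at least 1. Hence tw(G) = 1 exactly.

Treewidth 1.
Bags: B1 = {2, 6}  B2 = {4, 6}  B3 = {1, 4}  B4 = {1, 5}  B5 = {5, 7}  B6 = {7, 9}  B7 = {9, 10}  B8 = {8, 10}  B9 = {3, 8}
Tree: B1–B2, B2–B3, B3–B4, B4–B5, B5–B6, B6–B7, B7–B8, B8–B9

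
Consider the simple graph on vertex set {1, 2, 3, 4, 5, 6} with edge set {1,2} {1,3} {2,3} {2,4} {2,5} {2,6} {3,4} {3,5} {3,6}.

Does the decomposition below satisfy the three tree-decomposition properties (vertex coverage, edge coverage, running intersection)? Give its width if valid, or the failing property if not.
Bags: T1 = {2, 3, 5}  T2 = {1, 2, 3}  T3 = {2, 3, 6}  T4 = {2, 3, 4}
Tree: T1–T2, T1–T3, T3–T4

Yes; width 2.

Vertex coverage: the bags together contain {1, 2, 3, 4, 5, 6}, the full vertex set. Edge coverage: each edge of G has both endpoints in at least one bag. Running intersection: for every vertex, the bags containing it form a connected subtree. All three properties hold, so this is a valid tree decomposition of width max|bag| − 1 = 2, and hence tw(G) ≤ 2.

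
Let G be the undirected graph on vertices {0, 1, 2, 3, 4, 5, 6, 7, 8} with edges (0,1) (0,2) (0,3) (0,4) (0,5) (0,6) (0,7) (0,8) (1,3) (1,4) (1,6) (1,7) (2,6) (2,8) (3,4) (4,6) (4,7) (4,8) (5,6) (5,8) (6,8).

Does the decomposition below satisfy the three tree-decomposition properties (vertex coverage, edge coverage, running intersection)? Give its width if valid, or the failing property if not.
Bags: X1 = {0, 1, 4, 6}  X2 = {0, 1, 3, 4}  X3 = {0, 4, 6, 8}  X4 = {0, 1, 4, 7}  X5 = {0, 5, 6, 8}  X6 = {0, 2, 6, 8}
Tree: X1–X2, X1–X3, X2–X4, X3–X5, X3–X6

Yes; width 3.

Vertex coverage: the bags together contain {0, 1, 2, 3, 4, 5, 6, 7, 8}, the full vertex set. Edge coverage: each edge of G has both endpoints in at least one bag. Running intersection: for every vertex, the bags containing it form a connected subtree. All three properties hold, so this is a valid tree decomposition of width max|bag| − 1 = 3, and hence tw(G) ≤ 3.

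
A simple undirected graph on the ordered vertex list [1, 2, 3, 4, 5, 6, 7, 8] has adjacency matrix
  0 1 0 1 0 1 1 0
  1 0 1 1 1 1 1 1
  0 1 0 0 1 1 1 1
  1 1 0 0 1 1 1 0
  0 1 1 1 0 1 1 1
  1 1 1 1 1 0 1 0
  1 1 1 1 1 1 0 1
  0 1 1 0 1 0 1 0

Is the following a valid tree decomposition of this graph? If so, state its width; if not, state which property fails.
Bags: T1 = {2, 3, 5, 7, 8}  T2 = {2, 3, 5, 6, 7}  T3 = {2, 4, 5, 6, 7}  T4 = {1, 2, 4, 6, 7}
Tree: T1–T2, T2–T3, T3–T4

Checking the three conditions: (i) the bags cover all of {1, 2, 3, 4, 5, 6, 7, 8}; (ii) for each edge, some bag contains both endpoints; (iii) the bags containing any fixed vertex form a subtree. All hold, so the decomposition is valid with width 5 − 1 = 4.

Yes; width 4.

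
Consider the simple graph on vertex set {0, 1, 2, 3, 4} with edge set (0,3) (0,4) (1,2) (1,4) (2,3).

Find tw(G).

A width-2 tree decomposition is:
Bags: B1 = {0, 3, 4}  B2 = {1, 3, 4}  B3 = {1, 2, 3}
Tree: B1–B2, B2–B3
The largest bag has 3 vertices, giving width 2; this decomposition certifies tw(G) ≤ 2. The edges 3–0–4–1–2–3 form a cycle, so G is not a tree and its treewidth is at least 2. Combining the bounds, tw(G) = 2.

2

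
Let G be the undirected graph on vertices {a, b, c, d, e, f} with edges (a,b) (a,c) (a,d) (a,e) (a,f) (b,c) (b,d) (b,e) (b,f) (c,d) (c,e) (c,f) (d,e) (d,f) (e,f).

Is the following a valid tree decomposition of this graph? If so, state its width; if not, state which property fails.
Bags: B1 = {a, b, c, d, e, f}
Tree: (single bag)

Vertex coverage: the bags together contain {a, b, c, d, e, f}, the full vertex set. Edge coverage: each edge of G has both endpoints in at least one bag. Running intersection: for every vertex, the bags containing it form a connected subtree. All three properties hold, so this is a valid tree decomposition of width max|bag| − 1 = 5, and hence tw(G) ≤ 5.

Yes; width 5.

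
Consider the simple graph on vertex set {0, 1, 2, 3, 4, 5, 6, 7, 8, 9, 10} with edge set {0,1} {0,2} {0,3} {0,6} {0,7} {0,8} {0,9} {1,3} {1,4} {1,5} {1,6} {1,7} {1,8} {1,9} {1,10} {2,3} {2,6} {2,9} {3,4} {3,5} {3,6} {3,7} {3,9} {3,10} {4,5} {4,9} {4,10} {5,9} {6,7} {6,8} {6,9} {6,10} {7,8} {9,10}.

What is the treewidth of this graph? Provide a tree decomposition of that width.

The largest bag has 5 vertices, giving width 4; this decomposition certifies tw(G) ≤ 4. On the other hand G contains the 5-clique {0, 1, 6, 7, 8}. A clique must lie in a single bag of any decomposition, so no decomposition can have width below 4. The upper and lower bounds meet at 4, so that is the treewidth.

Treewidth 4.
One such decomposition:
Bags: B1 = {0, 1, 3, 6, 9}  B2 = {1, 3, 6, 9, 10}  B3 = {0, 2, 3, 6, 9}  B4 = {1, 3, 4, 9, 10}  B5 = {0, 1, 3, 6, 7}  B6 = {1, 3, 4, 5, 9}  B7 = {0, 1, 6, 7, 8}
Tree: B1–B2, B1–B3, B2–B4, B1–B5, B4–B6, B5–B7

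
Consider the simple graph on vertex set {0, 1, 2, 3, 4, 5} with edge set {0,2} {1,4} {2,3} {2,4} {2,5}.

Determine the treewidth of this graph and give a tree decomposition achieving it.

The largest bag has 2 vertices, giving width 1; this decomposition certifies tw(G) ≤ 1. G has an edge, so its treewidth is at least 1. The upper and lower bounds meet at 1, so that is the treewidth.

Treewidth 1.
One optimal decomposition is:
Bags: B1 = {2, 3}  B2 = {2, 5}  B3 = {2, 4}  B4 = {0, 2}  B5 = {1, 4}
Tree: B1–B2, B1–B3, B1–B4, B3–B5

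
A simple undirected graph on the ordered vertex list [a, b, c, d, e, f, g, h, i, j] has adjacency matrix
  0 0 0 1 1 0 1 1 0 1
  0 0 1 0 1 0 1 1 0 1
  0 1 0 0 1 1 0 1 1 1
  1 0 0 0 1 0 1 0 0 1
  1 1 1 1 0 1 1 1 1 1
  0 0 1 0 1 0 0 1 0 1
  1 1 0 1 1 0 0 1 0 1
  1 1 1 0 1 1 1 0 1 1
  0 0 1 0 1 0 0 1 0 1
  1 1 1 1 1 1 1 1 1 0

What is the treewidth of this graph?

A width-4 tree decomposition is:
Bags: B1 = {b, e, g, h, j}  B2 = {b, c, e, h, j}  B3 = {c, e, f, h, j}  B4 = {a, e, g, h, j}  B5 = {c, e, h, i, j}  B6 = {a, d, e, g, j}
Tree: B1–B2, B2–B3, B1–B4, B3–B5, B4–B6
Each bag holds 5 vertices, so the decomposition has width 4, which upper-bounds the treewidth. On the other hand G contains the 5-clique {a, d, e, g, j}. A clique must lie in a single bag of any decomposition, so no decomposition can have width below 4. Combining the bounds, tw(G) = 4.

4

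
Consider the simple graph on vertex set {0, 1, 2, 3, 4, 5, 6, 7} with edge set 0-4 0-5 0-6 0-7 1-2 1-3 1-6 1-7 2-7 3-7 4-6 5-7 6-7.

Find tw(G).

A width-2 tree decomposition is:
Bags: B1 = {1, 3, 7}  B2 = {1, 6, 7}  B3 = {1, 2, 7}  B4 = {0, 6, 7}  B5 = {0, 5, 7}  B6 = {0, 4, 6}
Tree: B1–B2, B1–B3, B2–B4, B4–B5, B4–B6
Each bag holds 3 vertices, so the decomposition has width 2, which upper-bounds the treewidth. Conversely, {0, 4, 6} is a clique of size 3, and the vertices of any clique must share a bag in every tree decomposition; so some bag has ≥ 3 vertices and tw(G) ≥ 2. The upper and lower bounds meet at 2, so that is the treewidth.

2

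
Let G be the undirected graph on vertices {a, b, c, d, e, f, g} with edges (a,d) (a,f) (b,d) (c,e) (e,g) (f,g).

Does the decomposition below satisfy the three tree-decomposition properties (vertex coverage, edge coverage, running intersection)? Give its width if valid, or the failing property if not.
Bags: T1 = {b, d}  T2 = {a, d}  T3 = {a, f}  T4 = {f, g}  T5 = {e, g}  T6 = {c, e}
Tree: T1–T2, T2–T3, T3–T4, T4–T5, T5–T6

Vertex coverage: the bags together contain {a, b, c, d, e, f, g}, the full vertex set. Edge coverage: each edge of G has both endpoints in at least one bag. Running intersection: for every vertex, the bags containing it form a connected subtree. All three properties hold, so this is a valid tree decomposition of width max|bag| − 1 = 1, and hence tw(G) ≤ 1.

Yes; width 1.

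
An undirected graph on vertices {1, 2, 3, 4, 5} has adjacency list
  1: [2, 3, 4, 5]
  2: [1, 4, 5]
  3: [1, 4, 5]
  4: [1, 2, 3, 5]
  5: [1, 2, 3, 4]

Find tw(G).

3

A width-3 tree decomposition is:
Bags: B1 = {1, 2, 4, 5}  B2 = {1, 3, 4, 5}
Tree: B1–B2
Each bag holds 4 vertices, so the decomposition has width 3, which upper-bounds the treewidth. On the other hand G contains the 4-clique {1, 2, 4, 5}. A clique must lie in a single bag of any decomposition, so no decomposition can have width below 3. The upper and lower bounds meet at 3, so that is the treewidth.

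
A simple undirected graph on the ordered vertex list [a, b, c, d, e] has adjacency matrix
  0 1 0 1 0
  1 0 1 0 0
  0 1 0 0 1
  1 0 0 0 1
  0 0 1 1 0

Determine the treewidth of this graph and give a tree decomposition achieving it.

Each bag holds 3 vertices, so the decomposition has width 2, which upper-bounds the treewidth. For the lower bound, G contains the cycle b–c–e–d–a–b, so G is not a forest; only forests have treewidth ≤ 1, hence tw(G) ≥ 2. Combining the bounds, tw(G) = 2.

Treewidth 2.
One such decomposition:
Bags: B1 = {b, c, e}  B2 = {b, d, e}  B3 = {a, b, d}
Tree: B1–B2, B2–B3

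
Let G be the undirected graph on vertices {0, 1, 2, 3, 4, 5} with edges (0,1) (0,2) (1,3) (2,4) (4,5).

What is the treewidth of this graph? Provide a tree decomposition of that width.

Every bag has size at most 2, so the width is 2 − 1 = 1 and tw(G) ≤ 1. Any graph with an edge has treewidth ≥ 1, and G has the edge 3–1. Combining the bounds, tw(G) = 1.

Treewidth 1.
One optimal decomposition is:
Bags: B1 = {1, 3}  B2 = {0, 1}  B3 = {0, 2}  B4 = {2, 4}  B5 = {4, 5}
Tree: B1–B2, B2–B3, B3–B4, B4–B5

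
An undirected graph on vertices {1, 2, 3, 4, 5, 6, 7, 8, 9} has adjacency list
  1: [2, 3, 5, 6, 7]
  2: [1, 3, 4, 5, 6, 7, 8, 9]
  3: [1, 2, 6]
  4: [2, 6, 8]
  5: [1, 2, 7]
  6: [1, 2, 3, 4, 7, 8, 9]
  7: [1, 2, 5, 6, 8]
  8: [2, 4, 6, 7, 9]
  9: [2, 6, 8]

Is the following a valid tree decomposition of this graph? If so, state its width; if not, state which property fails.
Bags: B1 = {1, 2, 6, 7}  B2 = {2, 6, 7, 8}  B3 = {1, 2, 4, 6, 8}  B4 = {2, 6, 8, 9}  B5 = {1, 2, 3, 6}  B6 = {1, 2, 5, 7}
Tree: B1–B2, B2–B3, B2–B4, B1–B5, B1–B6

A tree decomposition must satisfy three properties: every vertex lies in some bag; for every edge, both endpoints lie together in some bag; and for every vertex, the bags containing it form a connected subtree. Here bags containing vertex 1 are not connected in the tree, so the decomposition is invalid.

No — bags containing vertex 1 are not connected in the tree.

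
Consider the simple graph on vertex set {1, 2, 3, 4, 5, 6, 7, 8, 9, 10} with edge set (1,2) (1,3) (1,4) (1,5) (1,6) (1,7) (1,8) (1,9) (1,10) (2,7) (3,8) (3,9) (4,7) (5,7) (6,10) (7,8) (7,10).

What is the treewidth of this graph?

2

A width-2 tree decomposition is:
Bags: B1 = {1, 7, 8}  B2 = {1, 3, 8}  B3 = {1, 7, 10}  B4 = {1, 5, 7}  B5 = {1, 3, 9}  B6 = {1, 6, 10}  B7 = {1, 4, 7}  B8 = {1, 2, 7}
Tree: B1–B2, B1–B3, B1–B4, B2–B5, B3–B6, B3–B7, B1–B8
Every bag has size at most 3, so the width is 3 − 1 = 2 and tw(G) ≤ 2. On the other hand G contains the 3-clique {1, 3, 9}. A clique must lie in a single bag of any decomposition, so no decomposition can have width below 2. The upper and lower bounds meet at 2, so that is the treewidth.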